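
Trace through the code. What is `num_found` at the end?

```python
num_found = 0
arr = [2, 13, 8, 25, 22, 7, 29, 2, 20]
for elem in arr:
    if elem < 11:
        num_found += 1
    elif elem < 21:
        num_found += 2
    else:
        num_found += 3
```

Let's trace through this code step by step.

Initialize: num_found = 0
Initialize: arr = [2, 13, 8, 25, 22, 7, 29, 2, 20]
Entering loop: for elem in arr:

After execution: num_found = 17
17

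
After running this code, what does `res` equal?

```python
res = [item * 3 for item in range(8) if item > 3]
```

Let's trace through this code step by step.

Initialize: res = [item * 3 for item in range(8) if item > 3]

After execution: res = [12, 15, 18, 21]
[12, 15, 18, 21]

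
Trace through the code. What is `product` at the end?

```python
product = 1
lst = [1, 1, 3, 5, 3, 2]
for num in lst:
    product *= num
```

Let's trace through this code step by step.

Initialize: product = 1
Initialize: lst = [1, 1, 3, 5, 3, 2]
Entering loop: for num in lst:

After execution: product = 90
90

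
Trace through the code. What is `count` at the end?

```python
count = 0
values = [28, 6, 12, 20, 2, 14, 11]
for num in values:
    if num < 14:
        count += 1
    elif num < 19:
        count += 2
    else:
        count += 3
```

Let's trace through this code step by step.

Initialize: count = 0
Initialize: values = [28, 6, 12, 20, 2, 14, 11]
Entering loop: for num in values:

After execution: count = 12
12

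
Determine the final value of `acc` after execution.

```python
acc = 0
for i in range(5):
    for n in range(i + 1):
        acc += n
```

Let's trace through this code step by step.

Initialize: acc = 0
Entering loop: for i in range(5):

After execution: acc = 20
20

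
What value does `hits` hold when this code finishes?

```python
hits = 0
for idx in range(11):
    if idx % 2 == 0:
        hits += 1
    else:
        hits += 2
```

Let's trace through this code step by step.

Initialize: hits = 0
Entering loop: for idx in range(11):

After execution: hits = 16
16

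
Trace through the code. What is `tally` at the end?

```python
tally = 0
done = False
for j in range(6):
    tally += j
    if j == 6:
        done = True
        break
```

Let's trace through this code step by step.

Initialize: tally = 0
Initialize: done = False
Entering loop: for j in range(6):

After execution: tally = 15
15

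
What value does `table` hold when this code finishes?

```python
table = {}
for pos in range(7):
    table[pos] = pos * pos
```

Let's trace through this code step by step.

Initialize: table = {}
Entering loop: for pos in range(7):

After execution: table = {0: 0, 1: 1, 2: 4, 3: 9, 4: 16, 5: 25, 6: 36}
{0: 0, 1: 1, 2: 4, 3: 9, 4: 16, 5: 25, 6: 36}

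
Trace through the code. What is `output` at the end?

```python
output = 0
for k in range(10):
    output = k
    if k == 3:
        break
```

Let's trace through this code step by step.

Initialize: output = 0
Entering loop: for k in range(10):

After execution: output = 3
3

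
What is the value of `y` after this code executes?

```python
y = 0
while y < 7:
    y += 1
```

Let's trace through this code step by step.

Initialize: y = 0
Entering loop: while y < 7:

After execution: y = 7
7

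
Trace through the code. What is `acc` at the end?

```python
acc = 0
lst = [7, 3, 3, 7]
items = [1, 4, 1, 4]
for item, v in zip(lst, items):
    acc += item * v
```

Let's trace through this code step by step.

Initialize: acc = 0
Initialize: lst = [7, 3, 3, 7]
Initialize: items = [1, 4, 1, 4]
Entering loop: for item, v in zip(lst, items):

After execution: acc = 50
50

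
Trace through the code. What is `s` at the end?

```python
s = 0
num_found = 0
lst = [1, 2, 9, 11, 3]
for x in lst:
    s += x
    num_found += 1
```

Let's trace through this code step by step.

Initialize: s = 0
Initialize: num_found = 0
Initialize: lst = [1, 2, 9, 11, 3]
Entering loop: for x in lst:

After execution: s = 26
26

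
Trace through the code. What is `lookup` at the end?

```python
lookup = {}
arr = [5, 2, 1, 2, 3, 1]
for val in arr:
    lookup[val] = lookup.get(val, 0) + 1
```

Let's trace through this code step by step.

Initialize: lookup = {}
Initialize: arr = [5, 2, 1, 2, 3, 1]
Entering loop: for val in arr:

After execution: lookup = {5: 1, 2: 2, 1: 2, 3: 1}
{5: 1, 2: 2, 1: 2, 3: 1}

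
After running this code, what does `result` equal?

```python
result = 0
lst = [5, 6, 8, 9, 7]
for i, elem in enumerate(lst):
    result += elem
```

Let's trace through this code step by step.

Initialize: result = 0
Initialize: lst = [5, 6, 8, 9, 7]
Entering loop: for i, elem in enumerate(lst):

After execution: result = 35
35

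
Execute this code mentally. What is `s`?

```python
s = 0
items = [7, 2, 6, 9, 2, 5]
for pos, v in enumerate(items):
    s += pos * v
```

Let's trace through this code step by step.

Initialize: s = 0
Initialize: items = [7, 2, 6, 9, 2, 5]
Entering loop: for pos, v in enumerate(items):

After execution: s = 74
74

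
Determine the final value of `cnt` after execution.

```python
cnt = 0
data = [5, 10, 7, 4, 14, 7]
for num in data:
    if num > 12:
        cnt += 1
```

Let's trace through this code step by step.

Initialize: cnt = 0
Initialize: data = [5, 10, 7, 4, 14, 7]
Entering loop: for num in data:

After execution: cnt = 1
1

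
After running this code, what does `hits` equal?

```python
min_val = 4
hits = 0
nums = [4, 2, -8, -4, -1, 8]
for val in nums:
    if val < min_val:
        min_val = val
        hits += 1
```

Let's trace through this code step by step.

Initialize: min_val = 4
Initialize: hits = 0
Initialize: nums = [4, 2, -8, -4, -1, 8]
Entering loop: for val in nums:

After execution: hits = 2
2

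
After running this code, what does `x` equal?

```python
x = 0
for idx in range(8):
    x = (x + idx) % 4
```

Let's trace through this code step by step.

Initialize: x = 0
Entering loop: for idx in range(8):

After execution: x = 0
0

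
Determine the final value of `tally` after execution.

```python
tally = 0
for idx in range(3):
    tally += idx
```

Let's trace through this code step by step.

Initialize: tally = 0
Entering loop: for idx in range(3):

After execution: tally = 3
3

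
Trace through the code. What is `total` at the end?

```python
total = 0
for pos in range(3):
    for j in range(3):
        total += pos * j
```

Let's trace through this code step by step.

Initialize: total = 0
Entering loop: for pos in range(3):

After execution: total = 9
9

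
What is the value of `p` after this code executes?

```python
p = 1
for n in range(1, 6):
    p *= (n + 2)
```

Let's trace through this code step by step.

Initialize: p = 1
Entering loop: for n in range(1, 6):

After execution: p = 2520
2520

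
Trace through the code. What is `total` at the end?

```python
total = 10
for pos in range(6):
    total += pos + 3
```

Let's trace through this code step by step.

Initialize: total = 10
Entering loop: for pos in range(6):

After execution: total = 43
43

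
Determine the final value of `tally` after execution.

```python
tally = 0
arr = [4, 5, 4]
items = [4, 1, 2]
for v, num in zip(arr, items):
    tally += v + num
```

Let's trace through this code step by step.

Initialize: tally = 0
Initialize: arr = [4, 5, 4]
Initialize: items = [4, 1, 2]
Entering loop: for v, num in zip(arr, items):

After execution: tally = 20
20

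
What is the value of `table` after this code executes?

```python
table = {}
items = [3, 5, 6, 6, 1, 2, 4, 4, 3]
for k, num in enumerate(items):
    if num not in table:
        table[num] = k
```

Let's trace through this code step by step.

Initialize: table = {}
Initialize: items = [3, 5, 6, 6, 1, 2, 4, 4, 3]
Entering loop: for k, num in enumerate(items):

After execution: table = {3: 0, 5: 1, 6: 2, 1: 4, 2: 5, 4: 6}
{3: 0, 5: 1, 6: 2, 1: 4, 2: 5, 4: 6}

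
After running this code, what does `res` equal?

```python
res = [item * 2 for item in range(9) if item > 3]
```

Let's trace through this code step by step.

Initialize: res = [item * 2 for item in range(9) if item > 3]

After execution: res = [8, 10, 12, 14, 16]
[8, 10, 12, 14, 16]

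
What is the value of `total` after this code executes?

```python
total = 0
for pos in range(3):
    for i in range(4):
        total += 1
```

Let's trace through this code step by step.

Initialize: total = 0
Entering loop: for pos in range(3):

After execution: total = 12
12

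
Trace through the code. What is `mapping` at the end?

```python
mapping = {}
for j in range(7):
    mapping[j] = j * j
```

Let's trace through this code step by step.

Initialize: mapping = {}
Entering loop: for j in range(7):

After execution: mapping = {0: 0, 1: 1, 2: 4, 3: 9, 4: 16, 5: 25, 6: 36}
{0: 0, 1: 1, 2: 4, 3: 9, 4: 16, 5: 25, 6: 36}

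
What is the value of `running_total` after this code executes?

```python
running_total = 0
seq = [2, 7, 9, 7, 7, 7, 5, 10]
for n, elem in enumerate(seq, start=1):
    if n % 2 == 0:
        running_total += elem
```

Let's trace through this code step by step.

Initialize: running_total = 0
Initialize: seq = [2, 7, 9, 7, 7, 7, 5, 10]
Entering loop: for n, elem in enumerate(seq, start=1):

After execution: running_total = 31
31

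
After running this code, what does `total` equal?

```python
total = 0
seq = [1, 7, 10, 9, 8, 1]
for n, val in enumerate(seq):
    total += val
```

Let's trace through this code step by step.

Initialize: total = 0
Initialize: seq = [1, 7, 10, 9, 8, 1]
Entering loop: for n, val in enumerate(seq):

After execution: total = 36
36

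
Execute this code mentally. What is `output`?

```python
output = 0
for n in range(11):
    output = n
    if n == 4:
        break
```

Let's trace through this code step by step.

Initialize: output = 0
Entering loop: for n in range(11):

After execution: output = 4
4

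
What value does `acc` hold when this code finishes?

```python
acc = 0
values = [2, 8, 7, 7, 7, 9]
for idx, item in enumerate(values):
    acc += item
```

Let's trace through this code step by step.

Initialize: acc = 0
Initialize: values = [2, 8, 7, 7, 7, 9]
Entering loop: for idx, item in enumerate(values):

After execution: acc = 40
40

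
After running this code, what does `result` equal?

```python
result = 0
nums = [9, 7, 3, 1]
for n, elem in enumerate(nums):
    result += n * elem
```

Let's trace through this code step by step.

Initialize: result = 0
Initialize: nums = [9, 7, 3, 1]
Entering loop: for n, elem in enumerate(nums):

After execution: result = 16
16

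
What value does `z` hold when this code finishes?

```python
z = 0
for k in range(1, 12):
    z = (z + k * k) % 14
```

Let's trace through this code step by step.

Initialize: z = 0
Entering loop: for k in range(1, 12):

After execution: z = 2
2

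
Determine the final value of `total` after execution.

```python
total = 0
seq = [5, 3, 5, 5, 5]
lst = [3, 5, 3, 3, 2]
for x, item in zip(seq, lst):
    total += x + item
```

Let's trace through this code step by step.

Initialize: total = 0
Initialize: seq = [5, 3, 5, 5, 5]
Initialize: lst = [3, 5, 3, 3, 2]
Entering loop: for x, item in zip(seq, lst):

After execution: total = 39
39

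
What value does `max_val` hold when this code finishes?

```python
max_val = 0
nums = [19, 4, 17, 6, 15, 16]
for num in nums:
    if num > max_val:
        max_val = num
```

Let's trace through this code step by step.

Initialize: max_val = 0
Initialize: nums = [19, 4, 17, 6, 15, 16]
Entering loop: for num in nums:

After execution: max_val = 19
19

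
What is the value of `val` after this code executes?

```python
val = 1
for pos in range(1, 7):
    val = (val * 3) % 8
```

Let's trace through this code step by step.

Initialize: val = 1
Entering loop: for pos in range(1, 7):

After execution: val = 1
1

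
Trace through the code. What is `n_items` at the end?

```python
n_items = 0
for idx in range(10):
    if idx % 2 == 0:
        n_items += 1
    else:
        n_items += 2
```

Let's trace through this code step by step.

Initialize: n_items = 0
Entering loop: for idx in range(10):

After execution: n_items = 15
15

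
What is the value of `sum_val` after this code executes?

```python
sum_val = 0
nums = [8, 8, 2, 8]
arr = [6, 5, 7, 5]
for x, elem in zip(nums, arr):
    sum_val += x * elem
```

Let's trace through this code step by step.

Initialize: sum_val = 0
Initialize: nums = [8, 8, 2, 8]
Initialize: arr = [6, 5, 7, 5]
Entering loop: for x, elem in zip(nums, arr):

After execution: sum_val = 142
142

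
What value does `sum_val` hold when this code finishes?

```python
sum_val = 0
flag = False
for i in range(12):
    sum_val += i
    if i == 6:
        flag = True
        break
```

Let's trace through this code step by step.

Initialize: sum_val = 0
Initialize: flag = False
Entering loop: for i in range(12):

After execution: sum_val = 21
21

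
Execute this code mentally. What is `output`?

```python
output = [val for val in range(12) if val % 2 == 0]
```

Let's trace through this code step by step.

Initialize: output = [val for val in range(12) if val % 2 == 0]

After execution: output = [0, 2, 4, 6, 8, 10]
[0, 2, 4, 6, 8, 10]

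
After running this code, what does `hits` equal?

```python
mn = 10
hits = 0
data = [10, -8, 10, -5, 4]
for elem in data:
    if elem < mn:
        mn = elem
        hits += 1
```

Let's trace through this code step by step.

Initialize: mn = 10
Initialize: hits = 0
Initialize: data = [10, -8, 10, -5, 4]
Entering loop: for elem in data:

After execution: hits = 1
1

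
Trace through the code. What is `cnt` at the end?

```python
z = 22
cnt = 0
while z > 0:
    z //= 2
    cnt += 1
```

Let's trace through this code step by step.

Initialize: z = 22
Initialize: cnt = 0
Entering loop: while z > 0:

After execution: cnt = 5
5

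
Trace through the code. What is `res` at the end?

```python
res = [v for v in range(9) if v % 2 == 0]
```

Let's trace through this code step by step.

Initialize: res = [v for v in range(9) if v % 2 == 0]

After execution: res = [0, 2, 4, 6, 8]
[0, 2, 4, 6, 8]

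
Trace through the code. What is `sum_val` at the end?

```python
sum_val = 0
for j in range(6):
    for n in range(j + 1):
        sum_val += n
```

Let's trace through this code step by step.

Initialize: sum_val = 0
Entering loop: for j in range(6):

After execution: sum_val = 35
35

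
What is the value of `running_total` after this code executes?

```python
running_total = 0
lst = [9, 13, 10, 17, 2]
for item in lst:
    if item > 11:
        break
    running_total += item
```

Let's trace through this code step by step.

Initialize: running_total = 0
Initialize: lst = [9, 13, 10, 17, 2]
Entering loop: for item in lst:

After execution: running_total = 9
9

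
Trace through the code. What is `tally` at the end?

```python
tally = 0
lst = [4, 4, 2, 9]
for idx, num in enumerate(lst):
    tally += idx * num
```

Let's trace through this code step by step.

Initialize: tally = 0
Initialize: lst = [4, 4, 2, 9]
Entering loop: for idx, num in enumerate(lst):

After execution: tally = 35
35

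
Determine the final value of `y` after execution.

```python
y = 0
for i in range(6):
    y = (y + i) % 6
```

Let's trace through this code step by step.

Initialize: y = 0
Entering loop: for i in range(6):

After execution: y = 3
3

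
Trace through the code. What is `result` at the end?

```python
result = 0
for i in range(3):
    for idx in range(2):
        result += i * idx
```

Let's trace through this code step by step.

Initialize: result = 0
Entering loop: for i in range(3):

After execution: result = 3
3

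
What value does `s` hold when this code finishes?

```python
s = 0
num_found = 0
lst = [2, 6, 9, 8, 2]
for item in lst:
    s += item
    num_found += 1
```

Let's trace through this code step by step.

Initialize: s = 0
Initialize: num_found = 0
Initialize: lst = [2, 6, 9, 8, 2]
Entering loop: for item in lst:

After execution: s = 27
27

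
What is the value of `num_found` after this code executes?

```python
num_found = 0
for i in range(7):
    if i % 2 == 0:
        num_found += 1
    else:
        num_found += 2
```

Let's trace through this code step by step.

Initialize: num_found = 0
Entering loop: for i in range(7):

After execution: num_found = 10
10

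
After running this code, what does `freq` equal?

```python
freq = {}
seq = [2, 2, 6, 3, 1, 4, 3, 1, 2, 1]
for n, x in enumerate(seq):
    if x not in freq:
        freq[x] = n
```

Let's trace through this code step by step.

Initialize: freq = {}
Initialize: seq = [2, 2, 6, 3, 1, 4, 3, 1, 2, 1]
Entering loop: for n, x in enumerate(seq):

After execution: freq = {2: 0, 6: 2, 3: 3, 1: 4, 4: 5}
{2: 0, 6: 2, 3: 3, 1: 4, 4: 5}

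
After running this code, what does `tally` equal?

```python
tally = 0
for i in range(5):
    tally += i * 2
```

Let's trace through this code step by step.

Initialize: tally = 0
Entering loop: for i in range(5):

After execution: tally = 20
20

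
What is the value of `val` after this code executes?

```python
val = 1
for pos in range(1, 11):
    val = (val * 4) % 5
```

Let's trace through this code step by step.

Initialize: val = 1
Entering loop: for pos in range(1, 11):

After execution: val = 1
1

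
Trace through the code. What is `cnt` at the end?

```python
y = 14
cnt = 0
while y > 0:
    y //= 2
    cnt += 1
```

Let's trace through this code step by step.

Initialize: y = 14
Initialize: cnt = 0
Entering loop: while y > 0:

After execution: cnt = 4
4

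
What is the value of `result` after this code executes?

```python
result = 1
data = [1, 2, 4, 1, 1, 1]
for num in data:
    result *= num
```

Let's trace through this code step by step.

Initialize: result = 1
Initialize: data = [1, 2, 4, 1, 1, 1]
Entering loop: for num in data:

After execution: result = 8
8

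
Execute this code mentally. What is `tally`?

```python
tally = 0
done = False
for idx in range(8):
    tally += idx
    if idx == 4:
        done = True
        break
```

Let's trace through this code step by step.

Initialize: tally = 0
Initialize: done = False
Entering loop: for idx in range(8):

After execution: tally = 10
10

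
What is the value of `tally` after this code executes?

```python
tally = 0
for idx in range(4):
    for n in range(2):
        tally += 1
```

Let's trace through this code step by step.

Initialize: tally = 0
Entering loop: for idx in range(4):

After execution: tally = 8
8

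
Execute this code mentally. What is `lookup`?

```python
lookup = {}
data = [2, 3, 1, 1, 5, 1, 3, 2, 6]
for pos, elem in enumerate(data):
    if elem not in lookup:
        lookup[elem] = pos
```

Let's trace through this code step by step.

Initialize: lookup = {}
Initialize: data = [2, 3, 1, 1, 5, 1, 3, 2, 6]
Entering loop: for pos, elem in enumerate(data):

After execution: lookup = {2: 0, 3: 1, 1: 2, 5: 4, 6: 8}
{2: 0, 3: 1, 1: 2, 5: 4, 6: 8}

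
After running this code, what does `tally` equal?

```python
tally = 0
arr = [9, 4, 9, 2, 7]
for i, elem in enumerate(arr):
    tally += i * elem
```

Let's trace through this code step by step.

Initialize: tally = 0
Initialize: arr = [9, 4, 9, 2, 7]
Entering loop: for i, elem in enumerate(arr):

After execution: tally = 56
56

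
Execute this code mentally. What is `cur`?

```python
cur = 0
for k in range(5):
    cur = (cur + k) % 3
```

Let's trace through this code step by step.

Initialize: cur = 0
Entering loop: for k in range(5):

After execution: cur = 1
1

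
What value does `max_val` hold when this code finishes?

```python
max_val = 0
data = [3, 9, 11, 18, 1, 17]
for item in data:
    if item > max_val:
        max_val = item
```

Let's trace through this code step by step.

Initialize: max_val = 0
Initialize: data = [3, 9, 11, 18, 1, 17]
Entering loop: for item in data:

After execution: max_val = 18
18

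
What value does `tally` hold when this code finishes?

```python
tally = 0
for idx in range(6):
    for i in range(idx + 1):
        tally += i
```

Let's trace through this code step by step.

Initialize: tally = 0
Entering loop: for idx in range(6):

After execution: tally = 35
35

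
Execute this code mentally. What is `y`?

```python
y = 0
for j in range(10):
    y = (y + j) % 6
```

Let's trace through this code step by step.

Initialize: y = 0
Entering loop: for j in range(10):

After execution: y = 3
3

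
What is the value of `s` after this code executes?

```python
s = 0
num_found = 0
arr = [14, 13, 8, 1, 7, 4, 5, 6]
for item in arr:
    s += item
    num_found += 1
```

Let's trace through this code step by step.

Initialize: s = 0
Initialize: num_found = 0
Initialize: arr = [14, 13, 8, 1, 7, 4, 5, 6]
Entering loop: for item in arr:

After execution: s = 58
58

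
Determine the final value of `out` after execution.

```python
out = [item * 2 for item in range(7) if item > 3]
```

Let's trace through this code step by step.

Initialize: out = [item * 2 for item in range(7) if item > 3]

After execution: out = [8, 10, 12]
[8, 10, 12]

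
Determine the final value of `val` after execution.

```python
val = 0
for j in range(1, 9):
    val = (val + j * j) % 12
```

Let's trace through this code step by step.

Initialize: val = 0
Entering loop: for j in range(1, 9):

After execution: val = 0
0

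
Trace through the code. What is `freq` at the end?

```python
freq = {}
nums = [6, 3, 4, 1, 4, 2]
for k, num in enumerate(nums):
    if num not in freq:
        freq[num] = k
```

Let's trace through this code step by step.

Initialize: freq = {}
Initialize: nums = [6, 3, 4, 1, 4, 2]
Entering loop: for k, num in enumerate(nums):

After execution: freq = {6: 0, 3: 1, 4: 2, 1: 3, 2: 5}
{6: 0, 3: 1, 4: 2, 1: 3, 2: 5}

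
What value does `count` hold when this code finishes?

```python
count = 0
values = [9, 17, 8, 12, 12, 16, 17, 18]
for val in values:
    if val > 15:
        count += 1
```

Let's trace through this code step by step.

Initialize: count = 0
Initialize: values = [9, 17, 8, 12, 12, 16, 17, 18]
Entering loop: for val in values:

After execution: count = 4
4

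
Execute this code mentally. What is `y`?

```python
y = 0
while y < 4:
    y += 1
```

Let's trace through this code step by step.

Initialize: y = 0
Entering loop: while y < 4:

After execution: y = 4
4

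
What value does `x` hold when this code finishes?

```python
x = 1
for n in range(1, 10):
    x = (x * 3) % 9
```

Let's trace through this code step by step.

Initialize: x = 1
Entering loop: for n in range(1, 10):

After execution: x = 0
0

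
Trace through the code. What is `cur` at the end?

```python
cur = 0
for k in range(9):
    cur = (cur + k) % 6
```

Let's trace through this code step by step.

Initialize: cur = 0
Entering loop: for k in range(9):

After execution: cur = 0
0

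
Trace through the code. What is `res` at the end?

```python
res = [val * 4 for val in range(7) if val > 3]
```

Let's trace through this code step by step.

Initialize: res = [val * 4 for val in range(7) if val > 3]

After execution: res = [16, 20, 24]
[16, 20, 24]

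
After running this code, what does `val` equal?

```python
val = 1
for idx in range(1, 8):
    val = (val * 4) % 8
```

Let's trace through this code step by step.

Initialize: val = 1
Entering loop: for idx in range(1, 8):

After execution: val = 0
0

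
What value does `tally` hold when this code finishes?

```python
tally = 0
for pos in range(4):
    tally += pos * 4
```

Let's trace through this code step by step.

Initialize: tally = 0
Entering loop: for pos in range(4):

After execution: tally = 24
24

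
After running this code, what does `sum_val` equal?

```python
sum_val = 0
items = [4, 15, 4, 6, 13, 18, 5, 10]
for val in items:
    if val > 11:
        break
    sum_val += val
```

Let's trace through this code step by step.

Initialize: sum_val = 0
Initialize: items = [4, 15, 4, 6, 13, 18, 5, 10]
Entering loop: for val in items:

After execution: sum_val = 4
4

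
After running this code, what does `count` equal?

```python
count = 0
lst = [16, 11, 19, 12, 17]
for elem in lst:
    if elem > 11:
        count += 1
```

Let's trace through this code step by step.

Initialize: count = 0
Initialize: lst = [16, 11, 19, 12, 17]
Entering loop: for elem in lst:

After execution: count = 4
4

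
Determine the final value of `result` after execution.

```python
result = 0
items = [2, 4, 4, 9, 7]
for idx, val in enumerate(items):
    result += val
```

Let's trace through this code step by step.

Initialize: result = 0
Initialize: items = [2, 4, 4, 9, 7]
Entering loop: for idx, val in enumerate(items):

After execution: result = 26
26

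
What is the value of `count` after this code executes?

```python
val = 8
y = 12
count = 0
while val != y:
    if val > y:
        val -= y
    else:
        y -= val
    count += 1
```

Let's trace through this code step by step.

Initialize: val = 8
Initialize: y = 12
Initialize: count = 0
Entering loop: while val != y:

After execution: count = 2
2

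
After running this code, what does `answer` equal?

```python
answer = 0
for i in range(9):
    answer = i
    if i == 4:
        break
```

Let's trace through this code step by step.

Initialize: answer = 0
Entering loop: for i in range(9):

After execution: answer = 4
4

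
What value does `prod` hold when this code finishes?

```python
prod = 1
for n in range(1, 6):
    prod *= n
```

Let's trace through this code step by step.

Initialize: prod = 1
Entering loop: for n in range(1, 6):

After execution: prod = 120
120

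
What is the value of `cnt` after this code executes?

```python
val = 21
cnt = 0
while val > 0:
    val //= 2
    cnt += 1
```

Let's trace through this code step by step.

Initialize: val = 21
Initialize: cnt = 0
Entering loop: while val > 0:

After execution: cnt = 5
5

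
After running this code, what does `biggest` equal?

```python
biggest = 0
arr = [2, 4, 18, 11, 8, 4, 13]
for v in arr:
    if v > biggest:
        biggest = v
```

Let's trace through this code step by step.

Initialize: biggest = 0
Initialize: arr = [2, 4, 18, 11, 8, 4, 13]
Entering loop: for v in arr:

After execution: biggest = 18
18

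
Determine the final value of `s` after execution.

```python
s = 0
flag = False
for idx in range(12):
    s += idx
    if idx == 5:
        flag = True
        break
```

Let's trace through this code step by step.

Initialize: s = 0
Initialize: flag = False
Entering loop: for idx in range(12):

After execution: s = 15
15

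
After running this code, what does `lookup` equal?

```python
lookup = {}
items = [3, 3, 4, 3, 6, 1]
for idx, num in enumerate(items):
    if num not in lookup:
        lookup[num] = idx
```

Let's trace through this code step by step.

Initialize: lookup = {}
Initialize: items = [3, 3, 4, 3, 6, 1]
Entering loop: for idx, num in enumerate(items):

After execution: lookup = {3: 0, 4: 2, 6: 4, 1: 5}
{3: 0, 4: 2, 6: 4, 1: 5}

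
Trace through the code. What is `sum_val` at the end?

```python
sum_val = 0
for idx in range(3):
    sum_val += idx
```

Let's trace through this code step by step.

Initialize: sum_val = 0
Entering loop: for idx in range(3):

After execution: sum_val = 3
3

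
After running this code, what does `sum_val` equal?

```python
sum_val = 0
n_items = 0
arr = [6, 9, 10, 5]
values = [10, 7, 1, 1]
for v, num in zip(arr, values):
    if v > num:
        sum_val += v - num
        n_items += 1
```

Let's trace through this code step by step.

Initialize: sum_val = 0
Initialize: n_items = 0
Initialize: arr = [6, 9, 10, 5]
Initialize: values = [10, 7, 1, 1]
Entering loop: for v, num in zip(arr, values):

After execution: sum_val = 15
15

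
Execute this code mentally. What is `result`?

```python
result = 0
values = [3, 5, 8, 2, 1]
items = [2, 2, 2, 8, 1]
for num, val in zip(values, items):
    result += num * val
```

Let's trace through this code step by step.

Initialize: result = 0
Initialize: values = [3, 5, 8, 2, 1]
Initialize: items = [2, 2, 2, 8, 1]
Entering loop: for num, val in zip(values, items):

After execution: result = 49
49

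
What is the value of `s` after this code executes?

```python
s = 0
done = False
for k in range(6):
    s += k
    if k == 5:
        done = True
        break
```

Let's trace through this code step by step.

Initialize: s = 0
Initialize: done = False
Entering loop: for k in range(6):

After execution: s = 15
15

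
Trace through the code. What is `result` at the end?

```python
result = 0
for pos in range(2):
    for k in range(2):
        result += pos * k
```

Let's trace through this code step by step.

Initialize: result = 0
Entering loop: for pos in range(2):

After execution: result = 1
1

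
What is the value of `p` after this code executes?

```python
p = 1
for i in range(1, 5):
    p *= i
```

Let's trace through this code step by step.

Initialize: p = 1
Entering loop: for i in range(1, 5):

After execution: p = 24
24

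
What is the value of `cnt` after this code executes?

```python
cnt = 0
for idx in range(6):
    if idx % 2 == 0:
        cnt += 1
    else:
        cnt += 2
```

Let's trace through this code step by step.

Initialize: cnt = 0
Entering loop: for idx in range(6):

After execution: cnt = 9
9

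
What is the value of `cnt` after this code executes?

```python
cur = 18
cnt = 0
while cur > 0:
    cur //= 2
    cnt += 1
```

Let's trace through this code step by step.

Initialize: cur = 18
Initialize: cnt = 0
Entering loop: while cur > 0:

After execution: cnt = 5
5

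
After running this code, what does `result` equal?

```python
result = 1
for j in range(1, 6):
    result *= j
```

Let's trace through this code step by step.

Initialize: result = 1
Entering loop: for j in range(1, 6):

After execution: result = 120
120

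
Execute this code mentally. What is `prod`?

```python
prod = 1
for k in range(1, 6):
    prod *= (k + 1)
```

Let's trace through this code step by step.

Initialize: prod = 1
Entering loop: for k in range(1, 6):

After execution: prod = 720
720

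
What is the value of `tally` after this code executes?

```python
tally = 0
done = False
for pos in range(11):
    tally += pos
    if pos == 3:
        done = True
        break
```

Let's trace through this code step by step.

Initialize: tally = 0
Initialize: done = False
Entering loop: for pos in range(11):

After execution: tally = 6
6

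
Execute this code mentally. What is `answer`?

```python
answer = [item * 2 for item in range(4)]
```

Let's trace through this code step by step.

Initialize: answer = [item * 2 for item in range(4)]

After execution: answer = [0, 2, 4, 6]
[0, 2, 4, 6]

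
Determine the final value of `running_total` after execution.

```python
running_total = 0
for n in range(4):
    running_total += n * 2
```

Let's trace through this code step by step.

Initialize: running_total = 0
Entering loop: for n in range(4):

After execution: running_total = 12
12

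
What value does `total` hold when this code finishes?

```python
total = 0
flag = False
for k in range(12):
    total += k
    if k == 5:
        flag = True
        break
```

Let's trace through this code step by step.

Initialize: total = 0
Initialize: flag = False
Entering loop: for k in range(12):

After execution: total = 15
15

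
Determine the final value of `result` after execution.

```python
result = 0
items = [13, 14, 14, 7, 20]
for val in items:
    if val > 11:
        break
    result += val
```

Let's trace through this code step by step.

Initialize: result = 0
Initialize: items = [13, 14, 14, 7, 20]
Entering loop: for val in items:

After execution: result = 0
0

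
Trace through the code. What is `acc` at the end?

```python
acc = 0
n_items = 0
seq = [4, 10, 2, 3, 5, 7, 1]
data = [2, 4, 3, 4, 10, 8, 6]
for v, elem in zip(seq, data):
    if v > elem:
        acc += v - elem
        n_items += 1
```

Let's trace through this code step by step.

Initialize: acc = 0
Initialize: n_items = 0
Initialize: seq = [4, 10, 2, 3, 5, 7, 1]
Initialize: data = [2, 4, 3, 4, 10, 8, 6]
Entering loop: for v, elem in zip(seq, data):

After execution: acc = 8
8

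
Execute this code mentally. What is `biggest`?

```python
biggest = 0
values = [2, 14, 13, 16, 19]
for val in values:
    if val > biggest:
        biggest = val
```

Let's trace through this code step by step.

Initialize: biggest = 0
Initialize: values = [2, 14, 13, 16, 19]
Entering loop: for val in values:

After execution: biggest = 19
19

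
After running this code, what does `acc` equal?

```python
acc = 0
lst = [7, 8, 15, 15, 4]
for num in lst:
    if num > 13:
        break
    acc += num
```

Let's trace through this code step by step.

Initialize: acc = 0
Initialize: lst = [7, 8, 15, 15, 4]
Entering loop: for num in lst:

After execution: acc = 15
15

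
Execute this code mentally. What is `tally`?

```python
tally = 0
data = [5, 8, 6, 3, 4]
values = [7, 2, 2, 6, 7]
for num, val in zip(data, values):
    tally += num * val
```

Let's trace through this code step by step.

Initialize: tally = 0
Initialize: data = [5, 8, 6, 3, 4]
Initialize: values = [7, 2, 2, 6, 7]
Entering loop: for num, val in zip(data, values):

After execution: tally = 109
109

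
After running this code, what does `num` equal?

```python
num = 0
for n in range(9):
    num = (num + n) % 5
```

Let's trace through this code step by step.

Initialize: num = 0
Entering loop: for n in range(9):

After execution: num = 1
1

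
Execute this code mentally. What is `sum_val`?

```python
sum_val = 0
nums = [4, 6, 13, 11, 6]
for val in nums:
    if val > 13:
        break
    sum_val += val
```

Let's trace through this code step by step.

Initialize: sum_val = 0
Initialize: nums = [4, 6, 13, 11, 6]
Entering loop: for val in nums:

After execution: sum_val = 40
40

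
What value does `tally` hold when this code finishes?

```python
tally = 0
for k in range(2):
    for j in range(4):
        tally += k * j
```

Let's trace through this code step by step.

Initialize: tally = 0
Entering loop: for k in range(2):

After execution: tally = 6
6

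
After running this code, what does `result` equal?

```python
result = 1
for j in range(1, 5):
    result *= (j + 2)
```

Let's trace through this code step by step.

Initialize: result = 1
Entering loop: for j in range(1, 5):

After execution: result = 360
360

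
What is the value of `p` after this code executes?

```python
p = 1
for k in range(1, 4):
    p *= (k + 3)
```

Let's trace through this code step by step.

Initialize: p = 1
Entering loop: for k in range(1, 4):

After execution: p = 120
120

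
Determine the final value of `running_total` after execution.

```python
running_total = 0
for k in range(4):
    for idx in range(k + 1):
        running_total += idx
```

Let's trace through this code step by step.

Initialize: running_total = 0
Entering loop: for k in range(4):

After execution: running_total = 10
10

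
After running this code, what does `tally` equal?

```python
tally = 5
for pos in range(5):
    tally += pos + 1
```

Let's trace through this code step by step.

Initialize: tally = 5
Entering loop: for pos in range(5):

After execution: tally = 20
20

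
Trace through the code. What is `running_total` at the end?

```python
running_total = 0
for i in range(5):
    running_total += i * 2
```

Let's trace through this code step by step.

Initialize: running_total = 0
Entering loop: for i in range(5):

After execution: running_total = 20
20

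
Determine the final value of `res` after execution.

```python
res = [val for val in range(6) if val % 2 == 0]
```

Let's trace through this code step by step.

Initialize: res = [val for val in range(6) if val % 2 == 0]

After execution: res = [0, 2, 4]
[0, 2, 4]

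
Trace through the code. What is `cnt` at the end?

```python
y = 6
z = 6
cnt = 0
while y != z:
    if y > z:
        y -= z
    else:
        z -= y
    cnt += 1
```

Let's trace through this code step by step.

Initialize: y = 6
Initialize: z = 6
Initialize: cnt = 0
Entering loop: while y != z:

After execution: cnt = 0
0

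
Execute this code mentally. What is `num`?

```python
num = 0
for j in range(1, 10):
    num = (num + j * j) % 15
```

Let's trace through this code step by step.

Initialize: num = 0
Entering loop: for j in range(1, 10):

After execution: num = 0
0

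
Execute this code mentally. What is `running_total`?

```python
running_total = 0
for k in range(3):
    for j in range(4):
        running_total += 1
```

Let's trace through this code step by step.

Initialize: running_total = 0
Entering loop: for k in range(3):

After execution: running_total = 12
12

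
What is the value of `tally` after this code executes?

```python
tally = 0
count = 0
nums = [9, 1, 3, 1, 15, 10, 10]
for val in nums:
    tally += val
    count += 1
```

Let's trace through this code step by step.

Initialize: tally = 0
Initialize: count = 0
Initialize: nums = [9, 1, 3, 1, 15, 10, 10]
Entering loop: for val in nums:

After execution: tally = 49
49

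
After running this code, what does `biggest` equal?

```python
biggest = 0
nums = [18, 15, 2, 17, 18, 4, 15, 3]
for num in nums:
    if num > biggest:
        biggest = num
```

Let's trace through this code step by step.

Initialize: biggest = 0
Initialize: nums = [18, 15, 2, 17, 18, 4, 15, 3]
Entering loop: for num in nums:

After execution: biggest = 18
18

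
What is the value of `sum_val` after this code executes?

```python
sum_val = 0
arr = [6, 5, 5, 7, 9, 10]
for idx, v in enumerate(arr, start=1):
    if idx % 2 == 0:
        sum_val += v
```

Let's trace through this code step by step.

Initialize: sum_val = 0
Initialize: arr = [6, 5, 5, 7, 9, 10]
Entering loop: for idx, v in enumerate(arr, start=1):

After execution: sum_val = 22
22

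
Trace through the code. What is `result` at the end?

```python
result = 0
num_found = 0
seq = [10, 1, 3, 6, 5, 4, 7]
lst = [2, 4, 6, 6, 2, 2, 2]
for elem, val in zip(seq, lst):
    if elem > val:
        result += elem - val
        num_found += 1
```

Let's trace through this code step by step.

Initialize: result = 0
Initialize: num_found = 0
Initialize: seq = [10, 1, 3, 6, 5, 4, 7]
Initialize: lst = [2, 4, 6, 6, 2, 2, 2]
Entering loop: for elem, val in zip(seq, lst):

After execution: result = 18
18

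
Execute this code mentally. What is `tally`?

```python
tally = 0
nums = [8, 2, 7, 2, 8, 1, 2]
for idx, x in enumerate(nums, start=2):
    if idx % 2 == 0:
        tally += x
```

Let's trace through this code step by step.

Initialize: tally = 0
Initialize: nums = [8, 2, 7, 2, 8, 1, 2]
Entering loop: for idx, x in enumerate(nums, start=2):

After execution: tally = 25
25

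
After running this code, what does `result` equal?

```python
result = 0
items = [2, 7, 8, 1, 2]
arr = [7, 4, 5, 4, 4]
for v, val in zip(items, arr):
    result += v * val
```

Let's trace through this code step by step.

Initialize: result = 0
Initialize: items = [2, 7, 8, 1, 2]
Initialize: arr = [7, 4, 5, 4, 4]
Entering loop: for v, val in zip(items, arr):

After execution: result = 94
94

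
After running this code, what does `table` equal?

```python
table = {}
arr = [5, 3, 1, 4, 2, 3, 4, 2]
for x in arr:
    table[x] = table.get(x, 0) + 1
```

Let's trace through this code step by step.

Initialize: table = {}
Initialize: arr = [5, 3, 1, 4, 2, 3, 4, 2]
Entering loop: for x in arr:

After execution: table = {5: 1, 3: 2, 1: 1, 4: 2, 2: 2}
{5: 1, 3: 2, 1: 1, 4: 2, 2: 2}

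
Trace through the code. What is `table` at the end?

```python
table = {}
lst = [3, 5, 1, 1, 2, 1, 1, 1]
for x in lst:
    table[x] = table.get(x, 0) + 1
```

Let's trace through this code step by step.

Initialize: table = {}
Initialize: lst = [3, 5, 1, 1, 2, 1, 1, 1]
Entering loop: for x in lst:

After execution: table = {3: 1, 5: 1, 1: 5, 2: 1}
{3: 1, 5: 1, 1: 5, 2: 1}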